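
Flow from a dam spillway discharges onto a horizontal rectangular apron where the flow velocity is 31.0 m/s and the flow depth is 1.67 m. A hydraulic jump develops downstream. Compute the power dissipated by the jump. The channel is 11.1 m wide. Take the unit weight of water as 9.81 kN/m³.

Fr₁ = V₁/√(g·y₁) = 31.0/√(9.81×1.67) = 7.66.
Sequent-depth ratio: y₂/y₁ = ½[√(1 + 8Fr₁²) − 1] = ½[√470.3 − 1] = 10.3.
y₂ = 10.3 × 1.67 = 17.3 m.
Head loss: ΔE = (y₂ − y₁)³/(4y₁y₂) = (17.3 − 1.67)³/(4×1.67×17.3) = 3798/115 = 32.9 m.
q = V₁·y₁ = 31.0 × 1.67 = 51.8 m²/s. Q = q·b = 51.8 × 11.1 = 575 m³/s. P = γ·Q·ΔE = 9.81 × 575 × 32.9 = 185580 kW.

P = 185580 kW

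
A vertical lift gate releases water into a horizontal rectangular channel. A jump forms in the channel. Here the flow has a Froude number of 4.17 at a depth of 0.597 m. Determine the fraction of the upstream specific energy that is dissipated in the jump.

Fr₁ = 4.17 (given).
Sequent-depth ratio: y₂/y₁ = ½[√(1 + 8Fr₁²) − 1] = ½[√140.1 − 1] = 5.42.
y₂ = 5.42 × 0.597 = 3.23 m.
E₁ = y₁(1 + Fr₁²/2) = 0.597×(1 + 4.17²/2) = 5.79 m. ΔE = (y₂ − y₁)³/(4y₁y₂) = 2.38 m. ΔE/E₁ = 2.38/5.79 = 0.411.

ΔE/E₁ = 0.411 (41.1%)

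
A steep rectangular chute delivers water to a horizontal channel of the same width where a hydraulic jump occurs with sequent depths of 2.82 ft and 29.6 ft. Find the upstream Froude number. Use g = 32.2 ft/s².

Fr₁ = 7.77

For a rectangular channel the momentum equation gives q² = ½·g·y₁·y₂·(y₁ + y₂) = ½×32.2×2.82×29.6×32.4 = 43569.
q = √43569 = 209 ft²/s.
V₁ = q/y₁ = 74.0 ft/s; Fr₁ = V₁/√(g·y₁) = 7.77.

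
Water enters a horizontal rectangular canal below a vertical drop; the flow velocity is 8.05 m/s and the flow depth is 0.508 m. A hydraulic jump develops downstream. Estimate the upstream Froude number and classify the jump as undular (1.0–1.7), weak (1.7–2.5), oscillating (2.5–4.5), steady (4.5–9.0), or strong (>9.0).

Fr₁ = V₁/√(g·y₁) = 8.05/√(9.81×0.508) = 3.61.
Fr₁ = 3.61 lies in the oscillating range.

Fr₁ = 3.61; oscillating jump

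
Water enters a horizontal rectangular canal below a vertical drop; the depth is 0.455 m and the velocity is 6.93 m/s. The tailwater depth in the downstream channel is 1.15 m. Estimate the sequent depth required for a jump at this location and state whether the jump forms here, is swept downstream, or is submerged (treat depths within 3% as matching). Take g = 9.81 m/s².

Fr₁ = V₁/√(g·y₁) = 6.93/√(9.81×0.455) = 3.28.
From the momentum equation for a rectangular channel, y₂/y₁ = ½[√(1 + 8Fr₁²) − 1] = ½[√87.07 − 1] = 4.17.
y₂ = 4.17 × 0.455 = 1.90 m.
Tailwater y_tw = 1.15 m: y_tw < y₂, so the jump is swept downstream.

y₂ = 1.90 m; the jump is swept downstream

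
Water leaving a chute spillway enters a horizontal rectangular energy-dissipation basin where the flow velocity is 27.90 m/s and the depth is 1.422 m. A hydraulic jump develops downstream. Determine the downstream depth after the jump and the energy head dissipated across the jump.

Fr₁ = V₁/√(g·y₁) = 27.90/√(9.81×1.422) = 7.470.
Conjugate-depth relation: y₂/y₁ = ½[√(1 + 8Fr₁²) − 1] = ½[√447.41 − 1] = 10.08.
y₂ = 10.08 × 1.422 = 14.33 m.
Head loss: ΔE = (y₂ − y₁)³/(4y₁y₂) = (14.33 − 1.422)³/(4×1.422×14.33) = 2150/81.50 = 26.38 m.

y₂ = 14.33 m; ΔE = 26.38 m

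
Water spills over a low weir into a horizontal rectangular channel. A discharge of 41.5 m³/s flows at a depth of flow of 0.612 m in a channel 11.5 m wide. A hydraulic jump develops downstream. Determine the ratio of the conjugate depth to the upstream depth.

q = Q/b = 41.5/11.5 = 3.61 m²/s; V₁ = q/y₁ = 5.90 m/s. Fr₁ = V₁/√(g·y₁) = 2.41.
By Bélanger, y₂/y₁ = ½[√(1 + 8Fr₁²) − 1] = ½[√47.33 − 1] = 2.94.

y₂/y₁ = 2.94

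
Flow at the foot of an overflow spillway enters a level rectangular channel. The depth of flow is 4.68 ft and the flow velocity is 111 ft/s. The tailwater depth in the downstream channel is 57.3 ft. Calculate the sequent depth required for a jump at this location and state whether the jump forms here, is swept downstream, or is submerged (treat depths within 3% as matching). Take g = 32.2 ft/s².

Fr₁ = V₁/√(g·y₁) = 111/√(32.2×4.68) = 9.04.
By Bélanger, y₂/y₁ = ½[√(1 + 8Fr₁²) − 1] = ½[√655.1 − 1] = 12.3.
y₂ = 12.3 × 4.68 = 57.6 ft.
Tailwater y_tw = 57.3 ft: y_tw ≈ y₂, so the jump forms here.

y₂ = 57.6 ft; the jump forms here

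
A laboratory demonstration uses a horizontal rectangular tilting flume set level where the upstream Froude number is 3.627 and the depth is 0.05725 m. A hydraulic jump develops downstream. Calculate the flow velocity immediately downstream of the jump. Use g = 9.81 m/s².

Fr₁ = 3.627 (given).
Conjugate-depth relation: y₂/y₁ = ½[√(1 + 8Fr₁²) − 1] = ½[√106.24 − 1] = 4.654.
y₂ = 4.654 × 0.05725 = 0.2664 m.
V₁ = Fr₁·√(g·y₁) = 3.627×√(9.81×0.05725) = 2.718 m/s; q = V₁·y₁ = 0.1556 m²/s.
V₂ = q/y₂ = 0.1556/0.2664 = 0.5841 m/s.

V₂ = 0.5841 m/s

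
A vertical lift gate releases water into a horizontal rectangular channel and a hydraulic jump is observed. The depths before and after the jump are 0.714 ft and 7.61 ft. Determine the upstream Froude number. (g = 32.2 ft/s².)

For a rectangular channel the momentum equation gives q² = ½·g·y₁·y₂·(y₁ + y₂) = ½×32.2×0.714×7.61×8.32 = 728.
q = √728 = 27.0 ft²/s.
V₁ = q/y₁ = 37.8 ft/s; Fr₁ = V₁/√(g·y₁) = 7.88.

Fr₁ = 7.88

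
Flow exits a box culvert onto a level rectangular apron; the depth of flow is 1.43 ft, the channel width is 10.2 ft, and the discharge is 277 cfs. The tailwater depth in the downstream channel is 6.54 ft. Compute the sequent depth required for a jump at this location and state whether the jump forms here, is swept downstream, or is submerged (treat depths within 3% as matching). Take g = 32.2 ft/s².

q = Q/b = 277/10.2 = 27.2 ft²/s; V₁ = q/y₁ = 19.0 ft/s. Fr₁ = V₁/√(g·y₁) = 2.80.
Bélanger equation: y₂/y₁ = ½[√(1 + 8Fr₁²) − 1] = ½[√63.66 − 1] = 3.49.
y₂ = 3.49 × 1.43 = 4.99 ft.
Tailwater y_tw = 6.54 ft: y_tw > y₂, so the jump is submerged.

y₂ = 4.99 ft; the jump is submerged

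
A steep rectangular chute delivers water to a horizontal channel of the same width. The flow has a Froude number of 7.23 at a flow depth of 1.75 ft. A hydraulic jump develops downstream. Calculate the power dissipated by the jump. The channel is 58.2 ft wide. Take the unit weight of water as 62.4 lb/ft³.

Fr₁ = 7.23 (given).
By Bélanger, y₂/y₁ = ½[√(1 + 8Fr₁²) − 1] = ½[√419.2 − 1] = 9.74.
y₂ = 9.74 × 1.75 = 17.0 ft.
V₁ = Fr₁·√(g·y₁) = 7.23×√(32.2×1.75) = 54.3 ft/s; q = V₁·y₁ = 95.0 ft²/s. V₂ = q/y₂ = 95.0/17.0 = 5.57 ft/s. E₁ = y₁ + V₁²/2g = 47.5 ft; E₂ = y₂ + V₂²/2g = 17.5 ft. ΔE = E₁ − E₂ = 30.0 ft.
Q = q·b = 95.0 × 58.2 = 5528 cfs. P = γ·Q·ΔE/550 = 62.4 × 5528 × 30.0 / 550 = 18793 hp.

P = 18793 hp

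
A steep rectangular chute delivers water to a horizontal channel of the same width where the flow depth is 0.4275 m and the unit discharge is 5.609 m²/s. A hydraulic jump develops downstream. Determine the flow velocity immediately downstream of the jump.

V₂ = 1.530 m/s

V₁ = q/y₁ = 5.609/0.4275 = 13.12 m/s. Fr₁ = V₁/√(g·y₁) = 13.12/√(9.81×0.4275) = 6.407.
By Bélanger, y₂/y₁ = ½[√(1 + 8Fr₁²) − 1] = ½[√329.39 − 1] = 8.574.
y₂ = 8.574 × 0.4275 = 3.666 m.
V₂ = q/y₂ = 5.609/3.666 = 1.530 m/s.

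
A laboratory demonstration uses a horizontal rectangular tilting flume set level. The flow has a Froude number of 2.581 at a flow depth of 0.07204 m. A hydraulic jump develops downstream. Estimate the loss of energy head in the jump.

Fr₁ = 2.581 (given).
By Bélanger, y₂/y₁ = ½[√(1 + 8Fr₁²) − 1] = ½[√54.292 − 1] = 3.184.
y₂ = 3.184 × 0.07204 = 0.2294 m.
V₁ = Fr₁·√(g·y₁) = 2.581×√(9.81×0.07204) = 2.170 m/s; q = V₁·y₁ = 0.1563 m²/s. V₂ = q/y₂ = 0.1563/0.2294 = 0.6814 m/s. E₁ = y₁ + V₁²/2g = 0.3120 m; E₂ = y₂ + V₂²/2g = 0.2531 m. ΔE = E₁ − E₂ = 0.05894 m.

ΔE = 0.05894 m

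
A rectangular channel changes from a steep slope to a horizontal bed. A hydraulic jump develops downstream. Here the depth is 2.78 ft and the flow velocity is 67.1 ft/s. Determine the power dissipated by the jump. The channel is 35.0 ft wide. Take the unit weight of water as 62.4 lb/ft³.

P = 33628 hp

Fr₁ = V₁/√(g·y₁) = 67.1/√(32.2×2.78) = 7.09.
From the momentum equation for a rectangular channel, y₂/y₁ = ½[√(1 + 8Fr₁²) − 1] = ½[√403.4 − 1] = 9.54.
y₂ = 9.54 × 2.78 = 26.5 ft.
Head loss: ΔE = (y₂ − y₁)³/(4y₁y₂) = (26.5 − 2.78)³/(4×2.78×26.5) = 13392/295 = 45.4 ft.
q = V₁·y₁ = 67.1 × 2.78 = 187 ft²/s. Q = q·b = 187 × 35.0 = 6529 cfs. P = γ·Q·ΔE/550 = 62.4 × 6529 × 45.4 / 550 = 33628 hp.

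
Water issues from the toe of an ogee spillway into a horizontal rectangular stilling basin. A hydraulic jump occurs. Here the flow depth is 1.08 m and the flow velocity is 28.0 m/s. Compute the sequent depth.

Fr₁ = V₁/√(g·y₁) = 28.0/√(9.81×1.08) = 8.60.
By Bélanger, y₂/y₁ = ½[√(1 + 8Fr₁²) − 1] = ½[√593.0 − 1] = 11.7.
y₂ = 11.7 × 1.08 = 12.6 m.

y₂ = 12.6 m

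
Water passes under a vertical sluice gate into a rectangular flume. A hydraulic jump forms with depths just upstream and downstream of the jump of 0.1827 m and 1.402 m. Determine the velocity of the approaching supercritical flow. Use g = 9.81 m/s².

For a rectangular channel the momentum equation gives q² = ½·g·y₁·y₂·(y₁ + y₂) = ½×9.81×0.1827×1.402×1.585 = 1.991.
q = √1.991 = 1.411 m²/s.
V₁ = q/y₁ = 1.411/0.1827 = 7.723 m/s.

V₁ = 7.723 m/s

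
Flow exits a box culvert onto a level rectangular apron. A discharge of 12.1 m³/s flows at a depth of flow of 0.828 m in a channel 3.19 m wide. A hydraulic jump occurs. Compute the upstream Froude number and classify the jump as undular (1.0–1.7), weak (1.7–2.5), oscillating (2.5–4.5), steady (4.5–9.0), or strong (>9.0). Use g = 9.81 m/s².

Fr₁ = 1.61; undular jump

q = Q/b = 12.1/3.19 = 3.79 m²/s; V₁ = q/y₁ = 4.58 m/s. Fr₁ = V₁/√(g·y₁) = 1.61.
Fr₁ = 1.61 lies in the undular range.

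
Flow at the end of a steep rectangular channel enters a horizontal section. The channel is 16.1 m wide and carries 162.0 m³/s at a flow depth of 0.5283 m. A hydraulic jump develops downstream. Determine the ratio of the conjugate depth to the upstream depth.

y₂/y₁ = 11.34

q = Q/b = 162.0/16.1 = 10.06 m²/s; V₁ = q/y₁ = 19.05 m/s. Fr₁ = V₁/√(g·y₁) = 8.366.
Conjugate-depth relation: y₂/y₁ = ½[√(1 + 8Fr₁²) − 1] = ½[√560.96 − 1] = 11.34.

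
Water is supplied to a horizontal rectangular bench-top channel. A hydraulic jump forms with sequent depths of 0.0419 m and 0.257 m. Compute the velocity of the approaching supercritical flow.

V₁ = 3.00 m/s

For a rectangular channel the momentum equation gives q² = ½·g·y₁·y₂·(y₁ + y₂) = ½×9.81×0.0419×0.257×0.299 = 0.0158.
q = √0.0158 = 0.126 m²/s.
V₁ = q/y₁ = 0.126/0.0419 = 3.00 m/s.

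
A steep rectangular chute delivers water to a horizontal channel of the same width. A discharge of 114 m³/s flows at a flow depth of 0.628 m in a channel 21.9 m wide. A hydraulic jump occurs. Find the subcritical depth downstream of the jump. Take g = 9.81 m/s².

q = Q/b = 114/21.9 = 5.21 m²/s; V₁ = q/y₁ = 8.29 m/s. Fr₁ = V₁/√(g·y₁) = 3.34.
By Bélanger, y₂/y₁ = ½[√(1 + 8Fr₁²) − 1] = ½[√90.22 − 1] = 4.25.
y₂ = 4.25 × 0.628 = 2.67 m.

y₂ = 2.67 m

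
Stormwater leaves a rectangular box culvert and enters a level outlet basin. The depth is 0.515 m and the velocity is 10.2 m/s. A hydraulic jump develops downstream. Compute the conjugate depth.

Fr₁ = V₁/√(g·y₁) = 10.2/√(9.81×0.515) = 4.54.
Sequent-depth ratio: y₂/y₁ = ½[√(1 + 8Fr₁²) − 1] = ½[√165.7 − 1] = 5.94.
y₂ = 5.94 × 0.515 = 3.06 m.

y₂ = 3.06 m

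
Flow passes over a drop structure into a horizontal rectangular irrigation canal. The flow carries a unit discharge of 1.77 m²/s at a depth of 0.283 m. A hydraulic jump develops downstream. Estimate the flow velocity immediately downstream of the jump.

V₁ = q/y₁ = 1.77/0.283 = 6.25 m/s. Fr₁ = V₁/√(g·y₁) = 6.25/√(9.81×0.283) = 3.75.
Conjugate-depth relation: y₂/y₁ = ½[√(1 + 8Fr₁²) − 1] = ½[√113.7 − 1] = 4.83.
y₂ = 4.83 × 0.283 = 1.37 m.
V₂ = q/y₂ = 1.77/1.37 = 1.29 m/s.

V₂ = 1.29 m/s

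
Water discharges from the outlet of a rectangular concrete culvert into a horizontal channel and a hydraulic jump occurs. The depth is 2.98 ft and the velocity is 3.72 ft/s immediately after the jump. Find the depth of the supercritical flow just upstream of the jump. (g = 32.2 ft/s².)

y₁ = 0.697 ft

Fr₂ = V₂/√(g·y₂) = 3.72/√(32.2×2.98) = 0.380.
From the momentum equation (using Fr₂), y₁/y₂ = ½[√(1 + 8Fr₂²) − 1] = ½[√2.154 − 1] = 0.234.
y₁ = 0.234 × 2.98 = 0.697 ft.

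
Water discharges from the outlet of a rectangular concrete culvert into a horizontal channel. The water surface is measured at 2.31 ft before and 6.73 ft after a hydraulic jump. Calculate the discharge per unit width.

For a rectangular channel the momentum equation gives q² = ½·g·y₁·y₂·(y₁ + y₂) = ½×32.2×2.31×6.73×9.04 = 2263.
q = √2263 = 47.6 ft²/s.

q = 47.6 ft²/s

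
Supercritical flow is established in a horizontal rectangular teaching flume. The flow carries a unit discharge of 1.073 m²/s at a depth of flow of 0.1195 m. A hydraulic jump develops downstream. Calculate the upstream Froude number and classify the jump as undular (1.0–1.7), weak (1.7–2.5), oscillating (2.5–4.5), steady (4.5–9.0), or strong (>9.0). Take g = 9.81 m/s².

V₁ = q/y₁ = 1.073/0.1195 = 8.979 m/s. Fr₁ = V₁/√(g·y₁) = 8.979/√(9.81×0.1195) = 8.293.
Fr₁ = 8.293 lies in the steady range.

Fr₁ = 8.293; steady jump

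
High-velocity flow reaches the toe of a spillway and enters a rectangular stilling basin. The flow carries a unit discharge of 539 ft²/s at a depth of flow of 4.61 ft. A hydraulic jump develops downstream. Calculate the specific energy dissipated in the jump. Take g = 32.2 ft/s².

ΔE = 155 ft

V₁ = q/y₁ = 539/4.61 = 117 ft/s. Fr₁ = V₁/√(g·y₁) = 117/√(32.2×4.61) = 9.60.
By Bélanger, y₂/y₁ = ½[√(1 + 8Fr₁²) − 1] = ½[√737.7 − 1] = 13.1.
y₂ = 13.1 × 4.61 = 60.3 ft.
V₂ = q/y₂ = 539/60.3 = 8.94 ft/s. E₁ = y₁ + V₁²/2g = 217 ft; E₂ = y₂ + V₂²/2g = 61.5 ft. ΔE = E₁ − E₂ = 155 ft.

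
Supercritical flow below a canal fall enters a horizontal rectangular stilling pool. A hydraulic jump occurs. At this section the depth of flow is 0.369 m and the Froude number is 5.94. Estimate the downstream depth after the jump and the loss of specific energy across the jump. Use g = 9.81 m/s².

Fr₁ = 5.94 (given).
Sequent-depth ratio: y₂/y₁ = ½[√(1 + 8Fr₁²) − 1] = ½[√283.3 − 1] = 7.92.
y₂ = 7.92 × 0.369 = 2.92 m.
V₁ = Fr₁·√(g·y₁) = 5.94×√(9.81×0.369) = 11.3 m/s; q = V₁·y₁ = 4.17 m²/s. V₂ = q/y₂ = 4.17/2.92 = 1.43 m/s. E₁ = y₁ + V₁²/2g = 6.88 m; E₂ = y₂ + V₂²/2g = 3.02 m. ΔE = E₁ − E₂ = 3.85 m.

y₂ = 2.92 m; ΔE = 3.85 m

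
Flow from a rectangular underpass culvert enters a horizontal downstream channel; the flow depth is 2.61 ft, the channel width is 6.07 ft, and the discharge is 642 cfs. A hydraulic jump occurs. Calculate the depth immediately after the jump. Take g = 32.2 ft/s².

q = Q/b = 642/6.07 = 106 ft²/s; V₁ = q/y₁ = 40.5 ft/s. Fr₁ = V₁/√(g·y₁) = 4.42.
Conjugate-depth relation: y₂/y₁ = ½[√(1 + 8Fr₁²) − 1] = ½[√157.3 − 1] = 5.77.
y₂ = 5.77 × 2.61 = 15.1 ft.

y₂ = 15.1 ft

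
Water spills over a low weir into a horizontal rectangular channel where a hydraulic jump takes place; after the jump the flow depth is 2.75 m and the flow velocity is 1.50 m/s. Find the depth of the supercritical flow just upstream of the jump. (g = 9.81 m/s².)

Fr₂ = V₂/√(g·y₂) = 1.50/√(9.81×2.75) = 0.289.
Since the conjugate-depth ratio holds either way, y₁/y₂ = ½[√(1 + 8Fr₂²) − 1] = ½[√1.667 − 1] = 0.146.
y₁ = 0.146 × 2.75 = 0.400 m.

y₁ = 0.400 m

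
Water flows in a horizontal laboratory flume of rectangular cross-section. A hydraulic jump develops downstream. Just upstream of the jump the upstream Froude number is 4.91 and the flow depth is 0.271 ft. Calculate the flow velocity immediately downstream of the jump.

V₂ = 2.24 ft/s

Fr₁ = 4.91 (given).
Sequent-depth ratio: y₂/y₁ = ½[√(1 + 8Fr₁²) − 1] = ½[√193.9 − 1] = 6.46.
y₂ = 6.46 × 0.271 = 1.75 ft.
V₁ = Fr₁·√(g·y₁) = 4.91×√(32.2×0.271) = 14.5 ft/s; q = V₁·y₁ = 3.93 ft²/s.
V₂ = q/y₂ = 3.93/1.75 = 2.24 ft/s.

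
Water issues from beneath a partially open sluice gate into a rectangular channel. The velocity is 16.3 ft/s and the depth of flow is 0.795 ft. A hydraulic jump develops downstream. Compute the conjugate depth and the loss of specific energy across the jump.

Fr₁ = V₁/√(g·y₁) = 16.3/√(32.2×0.795) = 3.22.
Sequent-depth ratio: y₂/y₁ = ½[√(1 + 8Fr₁²) − 1] = ½[√84.03 − 1] = 4.08.
y₂ = 4.08 × 0.795 = 3.25 ft.
Head loss: ΔE = (y₂ − y₁)³/(4y₁y₂) = (3.25 − 0.795)³/(4×0.795×3.25) = 14.7/10.3 = 1.43 ft.

y₂ = 3.25 ft; ΔE = 1.43 ft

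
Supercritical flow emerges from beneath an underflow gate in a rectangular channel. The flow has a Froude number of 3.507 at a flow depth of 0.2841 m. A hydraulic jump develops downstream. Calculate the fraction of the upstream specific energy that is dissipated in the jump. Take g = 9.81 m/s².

Fr₁ = 3.507 (given).
From the momentum equation for a rectangular channel, y₂/y₁ = ½[√(1 + 8Fr₁²) − 1] = ½[√99.392 − 1] = 4.485.
y₂ = 4.485 × 0.2841 = 1.274 m.
E₁ = y₁(1 + Fr₁²/2) = 0.2841×(1 + 3.507²/2) = 2.031 m. ΔE = (y₂ − y₁)³/(4y₁y₂) = 0.6702 m. ΔE/E₁ = 0.6702/2.031 = 0.330.

ΔE/E₁ = 0.330 (33.0%)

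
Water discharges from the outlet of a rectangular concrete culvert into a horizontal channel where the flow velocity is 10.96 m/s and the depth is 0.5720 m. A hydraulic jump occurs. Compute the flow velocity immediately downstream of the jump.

Fr₁ = V₁/√(g·y₁) = 10.96/√(9.81×0.5720) = 4.627.
From the momentum equation for a rectangular channel, y₂/y₁ = ½[√(1 + 8Fr₁²) − 1] = ½[√172.26 − 1] = 6.062.
y₂ = 6.062 × 0.5720 = 3.468 m.
q = V₁·y₁ = 10.96 × 0.5720 = 6.269 m²/s.
V₂ = q/y₂ = 6.269/3.468 = 1.808 m/s.

V₂ = 1.808 m/s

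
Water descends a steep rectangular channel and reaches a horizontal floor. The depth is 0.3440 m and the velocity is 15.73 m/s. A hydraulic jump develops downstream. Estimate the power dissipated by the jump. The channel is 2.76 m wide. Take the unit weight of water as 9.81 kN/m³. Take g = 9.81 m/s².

Fr₁ = V₁/√(g·y₁) = 15.73/√(9.81×0.3440) = 8.563.
From the momentum equation for a rectangular channel, y₂/y₁ = ½[√(1 + 8Fr₁²) − 1] = ½[√587.57 − 1] = 11.62.
y₂ = 11.62 × 0.3440 = 3.997 m.
q = V₁·y₁ = 15.73 × 0.3440 = 5.411 m²/s. V₂ = q/y₂ = 5.411/3.997 = 1.354 m/s. E₁ = y₁ + V₁²/2g = 12.96 m; E₂ = y₂ + V₂²/2g = 4.091 m. ΔE = E₁ − E₂ = 8.865 m.
Q = q·b = 5.411 × 2.76 = 14.93 m³/s. P = γ·Q·ΔE = 9.81 × 14.93 × 8.865 = 1299 kW.

P = 1299 kW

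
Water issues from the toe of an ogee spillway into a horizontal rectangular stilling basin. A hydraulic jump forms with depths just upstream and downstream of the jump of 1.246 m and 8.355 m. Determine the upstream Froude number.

Fr₁ = 5.083

For a rectangular channel the momentum equation gives q² = ½·g·y₁·y₂·(y₁ + y₂) = ½×9.81×1.246×8.355×9.601 = 490.3.
q = √490.3 = 22.14 m²/s.
V₁ = q/y₁ = 17.77 m/s; Fr₁ = V₁/√(g·y₁) = 5.083.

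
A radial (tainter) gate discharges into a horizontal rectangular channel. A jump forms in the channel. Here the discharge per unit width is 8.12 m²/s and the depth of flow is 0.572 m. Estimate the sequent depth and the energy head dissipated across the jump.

y₂ = 4.57 m; ΔE = 6.11 m

V₁ = q/y₁ = 8.12/0.572 = 14.2 m/s. Fr₁ = V₁/√(g·y₁) = 14.2/√(9.81×0.572) = 5.99.
Sequent-depth ratio: y₂/y₁ = ½[√(1 + 8Fr₁²) − 1] = ½[√288.3 − 1] = 7.99.
y₂ = 7.99 × 0.572 = 4.57 m.
V₂ = q/y₂ = 8.12/4.57 = 1.78 m/s. E₁ = y₁ + V₁²/2g = 10.8 m; E₂ = y₂ + V₂²/2g = 4.73 m. ΔE = E₁ − E₂ = 6.11 m.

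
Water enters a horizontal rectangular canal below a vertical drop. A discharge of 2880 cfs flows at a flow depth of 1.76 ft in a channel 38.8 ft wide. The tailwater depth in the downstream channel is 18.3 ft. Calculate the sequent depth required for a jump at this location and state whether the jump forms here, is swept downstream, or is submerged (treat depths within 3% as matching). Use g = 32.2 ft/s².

y₂ = 13.1 ft; the jump is submerged

q = Q/b = 2880/38.8 = 74.2 ft²/s; V₁ = q/y₁ = 42.2 ft/s. Fr₁ = V₁/√(g·y₁) = 5.60.
By Bélanger, y₂/y₁ = ½[√(1 + 8Fr₁²) − 1] = ½[√252.1 − 1] = 7.44.
y₂ = 7.44 × 1.76 = 13.1 ft.
Tailwater y_tw = 18.3 ft: y_tw > y₂, so the jump is submerged.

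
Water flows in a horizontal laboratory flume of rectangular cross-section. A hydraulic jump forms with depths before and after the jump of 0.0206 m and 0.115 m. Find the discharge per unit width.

q = 0.0397 m²/s

For a rectangular channel the momentum equation gives q² = ½·g·y₁·y₂·(y₁ + y₂) = ½×9.81×0.0206×0.115×0.136 = 0.00158.
q = √0.00158 = 0.0397 m²/s.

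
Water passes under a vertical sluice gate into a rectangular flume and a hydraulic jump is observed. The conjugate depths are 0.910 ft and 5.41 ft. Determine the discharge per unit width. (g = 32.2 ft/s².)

For a rectangular channel the momentum equation gives q² = ½·g·y₁·y₂·(y₁ + y₂) = ½×32.2×0.910×5.41×6.32 = 501.
q = √501 = 22.4 ft²/s.

q = 22.4 ft²/s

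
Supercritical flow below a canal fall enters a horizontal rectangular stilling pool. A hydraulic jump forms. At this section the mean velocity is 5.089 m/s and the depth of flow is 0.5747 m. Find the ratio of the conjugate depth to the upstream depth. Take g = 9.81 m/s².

Fr₁ = V₁/√(g·y₁) = 5.089/√(9.81×0.5747) = 2.143.
Sequent-depth ratio: y₂/y₁ = ½[√(1 + 8Fr₁²) − 1] = ½[√37.749 − 1] = 2.572.

y₂/y₁ = 2.572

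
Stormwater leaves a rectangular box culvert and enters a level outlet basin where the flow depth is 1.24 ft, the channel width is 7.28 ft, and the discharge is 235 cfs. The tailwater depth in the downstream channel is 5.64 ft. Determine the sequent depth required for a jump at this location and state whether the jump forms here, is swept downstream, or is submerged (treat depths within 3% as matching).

q = Q/b = 235/7.28 = 32.3 ft²/s; V₁ = q/y₁ = 26.0 ft/s. Fr₁ = V₁/√(g·y₁) = 4.12.
Bélanger equation: y₂/y₁ = ½[√(1 + 8Fr₁²) − 1] = ½[√136.8 − 1] = 5.35.
y₂ = 5.35 × 1.24 = 6.63 ft.
Tailwater y_tw = 5.64 ft: y_tw < y₂, so the jump is swept downstream.

y₂ = 6.63 ft; the jump is swept downstream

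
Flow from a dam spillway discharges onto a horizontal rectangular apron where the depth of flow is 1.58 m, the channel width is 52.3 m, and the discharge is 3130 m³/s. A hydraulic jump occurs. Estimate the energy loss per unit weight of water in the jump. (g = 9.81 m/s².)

q = Q/b = 3130/52.3 = 59.8 m²/s; V₁ = q/y₁ = 37.9 m/s. Fr₁ = V₁/√(g·y₁) = 9.62.
From the momentum equation for a rectangular channel, y₂/y₁ = ½[√(1 + 8Fr₁²) − 1] = ½[√741.5 − 1] = 13.1.
y₂ = 13.1 × 1.58 = 20.7 m.
V₂ = q/y₂ = 59.8/20.7 = 2.89 m/s. E₁ = y₁ + V₁²/2g = 74.7 m; E₂ = y₂ + V₂²/2g = 21.1 m. ΔE = E₁ − E₂ = 53.6 m.

ΔE = 53.6 m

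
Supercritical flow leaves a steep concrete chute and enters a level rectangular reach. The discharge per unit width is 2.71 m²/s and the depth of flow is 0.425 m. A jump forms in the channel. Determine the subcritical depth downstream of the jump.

y₂ = 1.68 m

V₁ = q/y₁ = 2.71/0.425 = 6.38 m/s. Fr₁ = V₁/√(g·y₁) = 6.38/√(9.81×0.425) = 3.12.
Sequent-depth ratio: y₂/y₁ = ½[√(1 + 8Fr₁²) − 1] = ½[√79.02 − 1] = 3.94.
y₂ = 3.94 × 0.425 = 1.68 m.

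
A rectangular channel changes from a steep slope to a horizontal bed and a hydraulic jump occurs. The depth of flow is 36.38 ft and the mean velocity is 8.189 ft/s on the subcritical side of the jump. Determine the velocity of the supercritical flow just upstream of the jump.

Fr₂ = V₂/√(g·y₂) = 8.189/√(32.2×36.38) = 0.2393.
Since the conjugate-depth ratio holds either way, y₁/y₂ = ½[√(1 + 8Fr₂²) − 1] = ½[√1.4580 − 1] = 0.1037.
y₁ = 0.1037 × 36.38 = 3.774 ft.
V₁ = q/y₁ = 297.9/3.774 = 78.94 ft/s.

V₁ = 78.94 ft/s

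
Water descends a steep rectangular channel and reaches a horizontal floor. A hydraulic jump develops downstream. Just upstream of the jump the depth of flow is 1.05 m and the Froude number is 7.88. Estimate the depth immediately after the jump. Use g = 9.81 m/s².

y₂ = 11.2 m

Fr₁ = 7.88 (given).
Bélanger equation: y₂/y₁ = ½[√(1 + 8Fr₁²) − 1] = ½[√497.8 − 1] = 10.7.
y₂ = 10.7 × 1.05 = 11.2 m.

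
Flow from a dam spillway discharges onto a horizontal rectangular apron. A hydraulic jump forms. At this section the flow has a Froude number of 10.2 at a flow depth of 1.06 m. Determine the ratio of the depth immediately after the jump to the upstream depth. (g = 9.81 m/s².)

Fr₁ = 10.2 (given).
Bélanger equation: y₂/y₁ = ½[√(1 + 8Fr₁²) − 1] = ½[√833.3 − 1] = 13.9.

y₂/y₁ = 13.9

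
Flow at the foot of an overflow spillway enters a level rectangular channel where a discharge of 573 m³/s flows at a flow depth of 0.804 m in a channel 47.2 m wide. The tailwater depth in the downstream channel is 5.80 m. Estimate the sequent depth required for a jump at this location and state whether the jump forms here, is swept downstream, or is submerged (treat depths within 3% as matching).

q = Q/b = 573/47.2 = 12.1 m²/s; V₁ = q/y₁ = 15.1 m/s. Fr₁ = V₁/√(g·y₁) = 5.38.
Sequent-depth ratio: y₂/y₁ = ½[√(1 + 8Fr₁²) − 1] = ½[√232.2 − 1] = 7.12.
y₂ = 7.12 × 0.804 = 5.72 m.
Tailwater y_tw = 5.80 m: y_tw ≈ y₂, so the jump forms here.

y₂ = 5.72 m; the jump forms here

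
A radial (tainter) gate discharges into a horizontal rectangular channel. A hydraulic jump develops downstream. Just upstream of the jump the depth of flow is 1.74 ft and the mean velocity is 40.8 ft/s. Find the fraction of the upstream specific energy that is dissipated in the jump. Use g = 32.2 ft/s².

ΔE/E₁ = 0.526 (52.6%)

Fr₁ = V₁/√(g·y₁) = 40.8/√(32.2×1.74) = 5.45.
Sequent-depth ratio: y₂/y₁ = ½[√(1 + 8Fr₁²) − 1] = ½[√238.7 − 1] = 7.22.
y₂ = 7.22 × 1.74 = 12.6 ft.
E₁ = y₁ + V₁²/2g = 27.6 ft. ΔE = (y₂ − y₁)³/(4y₁y₂) = 14.5 ft. ΔE/E₁ = 14.5/27.6 = 0.526.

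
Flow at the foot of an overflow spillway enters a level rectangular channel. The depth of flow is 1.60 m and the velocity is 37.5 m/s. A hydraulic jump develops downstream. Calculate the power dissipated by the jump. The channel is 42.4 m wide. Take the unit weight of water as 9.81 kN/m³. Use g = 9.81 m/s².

Fr₁ = V₁/√(g·y₁) = 37.5/√(9.81×1.60) = 9.47.
From the momentum equation for a rectangular channel, y₂/y₁ = ½[√(1 + 8Fr₁²) − 1] = ½[√717.7 − 1] = 12.9.
y₂ = 12.9 × 1.60 = 20.6 m.
q = V₁·y₁ = 37.5 × 1.60 = 60.0 m²/s. V₂ = q/y₂ = 60.0/20.6 = 2.91 m/s. E₁ = y₁ + V₁²/2g = 73.3 m; E₂ = y₂ + V₂²/2g = 21.1 m. ΔE = E₁ − E₂ = 52.2 m.
Q = q·b = 60.0 × 42.4 = 2544 m³/s. P = γ·Q·ΔE = 9.81 × 2544 × 52.2 = 1303004 kW.

P = 1303004 kW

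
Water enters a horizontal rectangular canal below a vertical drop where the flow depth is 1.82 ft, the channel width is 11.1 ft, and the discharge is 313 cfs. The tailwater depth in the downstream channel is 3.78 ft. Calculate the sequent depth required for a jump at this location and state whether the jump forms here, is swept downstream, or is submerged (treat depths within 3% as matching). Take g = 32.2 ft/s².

y₂ = 4.38 ft; the jump is swept downstream

q = Q/b = 313/11.1 = 28.2 ft²/s; V₁ = q/y₁ = 15.5 ft/s. Fr₁ = V₁/√(g·y₁) = 2.02.
Sequent-depth ratio: y₂/y₁ = ½[√(1 + 8Fr₁²) − 1] = ½[√33.77 − 1] = 2.41.
y₂ = 2.41 × 1.82 = 4.38 ft.
Tailwater y_tw = 3.78 ft: y_tw < y₂, so the jump is swept downstream.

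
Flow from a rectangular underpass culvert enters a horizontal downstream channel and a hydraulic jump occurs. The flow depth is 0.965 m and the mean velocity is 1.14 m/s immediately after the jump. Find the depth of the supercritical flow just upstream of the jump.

Fr₂ = V₂/√(g·y₂) = 1.14/√(9.81×0.965) = 0.371.
Applying the sequent-depth relation in reverse, y₁/y₂ = ½[√(1 + 8Fr₂²) − 1] = ½[√2.098 − 1] = 0.224.
y₁ = 0.224 × 0.965 = 0.216 m.

y₁ = 0.216 m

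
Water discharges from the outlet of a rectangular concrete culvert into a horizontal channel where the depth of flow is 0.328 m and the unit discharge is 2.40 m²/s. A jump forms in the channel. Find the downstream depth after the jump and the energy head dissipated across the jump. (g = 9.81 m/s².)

V₁ = q/y₁ = 2.40/0.328 = 7.32 m/s. Fr₁ = V₁/√(g·y₁) = 7.32/√(9.81×0.328) = 4.08.
Conjugate-depth relation: y₂/y₁ = ½[√(1 + 8Fr₁²) − 1] = ½[√134.1 − 1] = 5.29.
y₂ = 5.29 × 0.328 = 1.74 m.
Head loss: ΔE = (y₂ − y₁)³/(4y₁y₂) = (1.74 − 0.328)³/(4×0.328×1.74) = 2.79/2.28 = 1.22 m.

y₂ = 1.74 m; ΔE = 1.22 m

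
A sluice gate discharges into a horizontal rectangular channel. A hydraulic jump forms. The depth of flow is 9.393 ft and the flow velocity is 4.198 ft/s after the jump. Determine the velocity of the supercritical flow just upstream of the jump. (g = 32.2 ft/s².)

Fr₂ = V₂/√(g·y₂) = 4.198/√(32.2×9.393) = 0.2414.
The Bélanger relation is symmetric: y₁/y₂ = ½[√(1 + 8Fr₂²) − 1] = ½[√1.4661 − 1] = 0.1054.
y₁ = 0.1054 × 9.393 = 0.9902 ft.
V₁ = q/y₁ = 39.43/0.9902 = 39.82 ft/s.

V₁ = 39.82 ft/s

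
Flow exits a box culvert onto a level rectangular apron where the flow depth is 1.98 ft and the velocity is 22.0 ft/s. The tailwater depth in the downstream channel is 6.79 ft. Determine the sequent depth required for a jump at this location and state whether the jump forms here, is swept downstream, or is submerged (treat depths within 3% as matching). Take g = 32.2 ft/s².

Fr₁ = V₁/√(g·y₁) = 22.0/√(32.2×1.98) = 2.76.
By Bélanger, y₂/y₁ = ½[√(1 + 8Fr₁²) − 1] = ½[√61.73 − 1] = 3.43.
y₂ = 3.43 × 1.98 = 6.79 ft.
Tailwater y_tw = 6.79 ft: y_tw ≈ y₂, so the jump forms here.

y₂ = 6.79 ft; the jump forms here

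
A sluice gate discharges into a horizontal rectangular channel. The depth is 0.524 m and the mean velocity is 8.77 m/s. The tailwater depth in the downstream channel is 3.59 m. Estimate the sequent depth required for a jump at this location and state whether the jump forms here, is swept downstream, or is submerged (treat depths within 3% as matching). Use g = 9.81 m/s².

Fr₁ = V₁/√(g·y₁) = 8.77/√(9.81×0.524) = 3.87.
Sequent-depth ratio: y₂/y₁ = ½[√(1 + 8Fr₁²) − 1] = ½[√120.7 − 1] = 4.99.
y₂ = 4.99 × 0.524 = 2.62 m.
Tailwater y_tw = 3.59 m: y_tw > y₂, so the jump is submerged.

y₂ = 2.62 m; the jump is submerged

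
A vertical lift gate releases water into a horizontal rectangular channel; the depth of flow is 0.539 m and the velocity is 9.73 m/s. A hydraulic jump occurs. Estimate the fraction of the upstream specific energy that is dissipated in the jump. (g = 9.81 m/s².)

Fr₁ = V₁/√(g·y₁) = 9.73/√(9.81×0.539) = 4.23.
Conjugate-depth relation: y₂/y₁ = ½[√(1 + 8Fr₁²) − 1] = ½[√144.2 − 1] = 5.50.
y₂ = 5.50 × 0.539 = 2.97 m.
E₁ = y₁ + V₁²/2g = 5.36 m. ΔE = (y₂ − y₁)³/(4y₁y₂) = 2.24 m. ΔE/E₁ = 2.24/5.36 = 0.417.

ΔE/E₁ = 0.417 (41.7%)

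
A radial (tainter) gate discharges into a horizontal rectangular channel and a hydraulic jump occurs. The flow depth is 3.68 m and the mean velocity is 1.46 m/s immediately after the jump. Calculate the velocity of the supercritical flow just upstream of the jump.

Fr₂ = V₂/√(g·y₂) = 1.46/√(9.81×3.68) = 0.243.
From the momentum equation (using Fr₂), y₁/y₂ = ½[√(1 + 8Fr₂²) − 1] = ½[√1.472 − 1] = 0.107.
y₁ = 0.107 × 3.68 = 0.393 m.
V₁ = q/y₁ = 5.37/0.393 = 13.7 m/s.

V₁ = 13.7 m/s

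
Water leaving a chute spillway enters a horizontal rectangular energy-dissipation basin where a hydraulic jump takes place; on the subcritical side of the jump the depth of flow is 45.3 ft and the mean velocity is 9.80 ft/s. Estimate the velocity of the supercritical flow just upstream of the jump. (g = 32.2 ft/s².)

Fr₂ = V₂/√(g·y₂) = 9.80/√(32.2×45.3) = 0.257.
Applying the sequent-depth relation in reverse, y₁/y₂ = ½[√(1 + 8Fr₂²) − 1] = ½[√1.527 − 1] = 0.118.
y₁ = 0.118 × 45.3 = 5.34 ft.
V₁ = q/y₁ = 444/5.34 = 83.2 ft/s.

V₁ = 83.2 ft/s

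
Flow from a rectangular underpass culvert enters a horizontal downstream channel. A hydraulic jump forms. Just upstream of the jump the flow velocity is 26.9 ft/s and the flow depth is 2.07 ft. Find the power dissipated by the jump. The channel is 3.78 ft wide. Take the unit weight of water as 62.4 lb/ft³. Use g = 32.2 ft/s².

P = 95.5 hp

Fr₁ = V₁/√(g·y₁) = 26.9/√(32.2×2.07) = 3.29.
Sequent-depth ratio: y₂/y₁ = ½[√(1 + 8Fr₁²) − 1] = ½[√87.85 − 1] = 4.19.
y₂ = 4.19 × 2.07 = 8.67 ft.
q = V₁·y₁ = 26.9 × 2.07 = 55.7 ft²/s. V₂ = q/y₂ = 55.7/8.67 = 6.43 ft/s. E₁ = y₁ + V₁²/2g = 13.3 ft; E₂ = y₂ + V₂²/2g = 9.31 ft. ΔE = E₁ − E₂ = 4.00 ft.
Q = q·b = 55.7 × 3.78 = 210 cfs. P = γ·Q·ΔE/550 = 62.4 × 210 × 4.00 / 550 = 95.5 hp.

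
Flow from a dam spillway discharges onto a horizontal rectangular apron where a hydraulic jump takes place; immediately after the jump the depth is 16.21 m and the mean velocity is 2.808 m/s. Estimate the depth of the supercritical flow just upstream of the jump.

Fr₂ = V₂/√(g·y₂) = 2.808/√(9.81×16.21) = 0.2227.
Applying the sequent-depth relation in reverse, y₁/y₂ = ½[√(1 + 8Fr₂²) − 1] = ½[√1.3967 − 1] = 0.09090.
y₁ = 0.09090 × 16.21 = 1.474 m.

y₁ = 1.474 m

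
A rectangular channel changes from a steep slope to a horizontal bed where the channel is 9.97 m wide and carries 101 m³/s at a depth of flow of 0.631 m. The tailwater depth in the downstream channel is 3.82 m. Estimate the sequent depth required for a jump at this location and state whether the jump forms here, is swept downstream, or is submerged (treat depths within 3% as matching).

y₂ = 5.45 m; the jump is swept downstream

q = Q/b = 101/9.97 = 10.1 m²/s; V₁ = q/y₁ = 16.1 m/s. Fr₁ = V₁/√(g·y₁) = 6.45.
By Bélanger, y₂/y₁ = ½[√(1 + 8Fr₁²) − 1] = ½[√334.1 − 1] = 8.64.
y₂ = 8.64 × 0.631 = 5.45 m.
Tailwater y_tw = 3.82 m: y_tw < y₂, so the jump is swept downstream.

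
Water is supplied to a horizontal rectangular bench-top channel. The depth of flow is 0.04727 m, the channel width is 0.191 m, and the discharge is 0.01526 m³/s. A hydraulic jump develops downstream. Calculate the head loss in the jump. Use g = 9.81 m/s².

ΔE = 0.03321 m

q = Q/b = 0.01526/0.191 = 0.07990 m²/s; V₁ = q/y₁ = 1.690 m/s. Fr₁ = V₁/√(g·y₁) = 2.482.
From the momentum equation for a rectangular channel, y₂/y₁ = ½[√(1 + 8Fr₁²) − 1] = ½[√50.284 − 1] = 3.046.
y₂ = 3.046 × 0.04727 = 0.1440 m.
V₂ = q/y₂ = 0.07990/0.1440 = 0.5550 m/s. E₁ = y₁ + V₁²/2g = 0.1929 m; E₂ = y₂ + V₂²/2g = 0.1597 m. ΔE = E₁ − E₂ = 0.03321 m.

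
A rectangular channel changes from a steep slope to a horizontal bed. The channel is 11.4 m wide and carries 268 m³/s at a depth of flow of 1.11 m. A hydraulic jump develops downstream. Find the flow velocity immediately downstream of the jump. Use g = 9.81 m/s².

q = Q/b = 268/11.4 = 23.5 m²/s; V₁ = q/y₁ = 21.2 m/s. Fr₁ = V₁/√(g·y₁) = 6.42.
From the momentum equation for a rectangular channel, y₂/y₁ = ½[√(1 + 8Fr₁²) − 1] = ½[√330.5 − 1] = 8.59.
y₂ = 8.59 × 1.11 = 9.54 m.
V₂ = q/y₂ = 23.5/9.54 = 2.47 m/s.

V₂ = 2.47 m/s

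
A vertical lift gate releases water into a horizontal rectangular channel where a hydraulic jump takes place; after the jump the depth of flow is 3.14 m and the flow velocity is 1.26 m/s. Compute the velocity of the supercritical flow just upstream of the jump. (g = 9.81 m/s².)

V₁ = 13.4 m/s

Fr₂ = V₂/√(g·y₂) = 1.26/√(9.81×3.14) = 0.227.
Since the conjugate-depth ratio holds either way, y₁/y₂ = ½[√(1 + 8Fr₂²) − 1] = ½[√1.412 − 1] = 0.0942.
y₁ = 0.0942 × 3.14 = 0.296 m.
V₁ = q/y₁ = 3.96/0.296 = 13.4 m/s.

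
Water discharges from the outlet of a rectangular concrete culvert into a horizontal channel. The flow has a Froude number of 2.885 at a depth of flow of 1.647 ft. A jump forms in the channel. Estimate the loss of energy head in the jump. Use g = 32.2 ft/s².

ΔE = 2.029 ft

Fr₁ = 2.885 (given).
By Bélanger, y₂/y₁ = ½[√(1 + 8Fr₁²) − 1] = ½[√67.586 − 1] = 3.611.
y₂ = 3.611 × 1.647 = 5.947 ft.
Head loss: ΔE = (y₂ − y₁)³/(4y₁y₂) = (5.947 − 1.647)³/(4×1.647×5.947) = 79.48/39.18 = 2.029 ft.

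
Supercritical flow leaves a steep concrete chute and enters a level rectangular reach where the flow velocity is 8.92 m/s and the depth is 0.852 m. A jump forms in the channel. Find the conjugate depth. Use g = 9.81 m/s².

Fr₁ = V₁/√(g·y₁) = 8.92/√(9.81×0.852) = 3.09.
Sequent-depth ratio: y₂/y₁ = ½[√(1 + 8Fr₁²) − 1] = ½[√77.16 − 1] = 3.89.
y₂ = 3.89 × 0.852 = 3.32 m.

y₂ = 3.32 m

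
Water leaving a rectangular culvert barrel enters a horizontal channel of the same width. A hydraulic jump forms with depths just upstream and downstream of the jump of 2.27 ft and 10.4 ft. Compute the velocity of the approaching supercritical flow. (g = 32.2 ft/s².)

V₁ = 30.6 ft/s

For a rectangular channel the momentum equation gives q² = ½·g·y₁·y₂·(y₁ + y₂) = ½×32.2×2.27×10.4×12.7 = 4816.
q = √4816 = 69.4 ft²/s.
V₁ = q/y₁ = 69.4/2.27 = 30.6 ft/s.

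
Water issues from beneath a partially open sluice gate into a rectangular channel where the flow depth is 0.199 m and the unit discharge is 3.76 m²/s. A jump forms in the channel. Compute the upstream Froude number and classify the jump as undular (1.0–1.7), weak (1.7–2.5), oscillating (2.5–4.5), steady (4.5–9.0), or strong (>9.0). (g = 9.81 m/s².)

Fr₁ = 13.5; strong jump

V₁ = q/y₁ = 3.76/0.199 = 18.9 m/s. Fr₁ = V₁/√(g·y₁) = 18.9/√(9.81×0.199) = 13.5.
Fr₁ = 13.5 lies in the strong range.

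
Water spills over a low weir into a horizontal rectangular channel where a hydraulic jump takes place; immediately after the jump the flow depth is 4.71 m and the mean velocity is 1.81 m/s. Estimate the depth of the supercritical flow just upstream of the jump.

Fr₂ = V₂/√(g·y₂) = 1.81/√(9.81×4.71) = 0.266.
From the momentum equation (using Fr₂), y₁/y₂ = ½[√(1 + 8Fr₂²) − 1] = ½[√1.567 − 1] = 0.126.
y₁ = 0.126 × 4.71 = 0.593 m.

y₁ = 0.593 m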